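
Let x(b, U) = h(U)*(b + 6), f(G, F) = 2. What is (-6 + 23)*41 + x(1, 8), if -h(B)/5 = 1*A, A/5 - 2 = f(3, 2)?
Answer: -3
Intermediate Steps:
A = 20 (A = 10 + 5*2 = 10 + 10 = 20)
h(B) = -100 (h(B) = -5*20 = -100)
x(b, U) = -600 - 100*b (x(b, U) = -100*(b + 6) = -100*(6 + b) = -600 - 100*b)
(-6 + 23)*41 + x(1, 8) = (-6 + 23)*41 + (-600 - 100*1) = 17*41 + (-600 - 100) = 697 - 700 = -3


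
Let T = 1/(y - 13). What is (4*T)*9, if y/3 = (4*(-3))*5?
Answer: -36/193 ≈ -0.18653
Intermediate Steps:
y = -180 (y = 3*((4*(-3))*5) = 3*(-12*5) = 3*(-60) = -180)
T = -1/193 (T = 1/(-180 - 13) = 1/(-193) = -1/193 ≈ -0.0051813)
(4*T)*9 = (4*(-1/193))*9 = -4/193*9 = -36/193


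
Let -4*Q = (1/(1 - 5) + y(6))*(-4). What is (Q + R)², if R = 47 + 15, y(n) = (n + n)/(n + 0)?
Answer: 65025/16 ≈ 4064.1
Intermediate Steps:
y(n) = 2 (y(n) = (2*n)/n = 2)
Q = 7/4 (Q = -(1/(1 - 5) + 2)*(-4)/4 = -(1/(-4) + 2)*(-4)/4 = -(-¼ + 2)*(-4)/4 = -7*(-4)/16 = -¼*(-7) = 7/4 ≈ 1.7500)
R = 62
(Q + R)² = (7/4 + 62)² = (255/4)² = 65025/16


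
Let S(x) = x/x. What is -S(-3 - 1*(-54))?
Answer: -1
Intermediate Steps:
S(x) = 1
-S(-3 - 1*(-54)) = -1*1 = -1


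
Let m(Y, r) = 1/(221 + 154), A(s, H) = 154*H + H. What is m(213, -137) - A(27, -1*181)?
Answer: 10520626/375 ≈ 28055.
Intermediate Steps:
A(s, H) = 155*H
m(Y, r) = 1/375
m(213, -137) - A(27, -1*181) = 1/375 - 155*(-1*181) = 1/375 - 155*(-181) = 1/375 - 1*(-28055) = 1/375 + 28055 = 10520626/375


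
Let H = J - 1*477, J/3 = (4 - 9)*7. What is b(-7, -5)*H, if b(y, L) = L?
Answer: 2910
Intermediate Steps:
J = -105 (J = 3*((4 - 9)*7) = 3*(-5*7) = 3*(-35) = -105)
H = -582 (H = -105 - 1*477 = -105 - 477 = -582)
b(-7, -5)*H = -5*(-582) = 2910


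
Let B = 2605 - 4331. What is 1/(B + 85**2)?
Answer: 1/5499 ≈ 0.00018185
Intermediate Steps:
B = -1726
1/(B + 85**2) = 1/(-1726 + 85**2) = 1/(-1726 + 7225) = 1/5499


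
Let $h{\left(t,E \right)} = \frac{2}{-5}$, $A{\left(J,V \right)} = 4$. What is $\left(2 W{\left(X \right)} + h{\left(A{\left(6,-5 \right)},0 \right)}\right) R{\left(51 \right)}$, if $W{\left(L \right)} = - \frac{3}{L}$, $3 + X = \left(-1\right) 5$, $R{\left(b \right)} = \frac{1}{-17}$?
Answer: $- \frac{7}{340} \approx -0.020588$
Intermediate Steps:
$h{\left(t,E \right)} = - \frac{2}{5}$ ($h{\left(t,E \right)} = 2 \left(- \frac{1}{5}\right) = - \frac{2}{5}$)
$R{\left(b \right)} = - \frac{1}{17}$
$X = -8$ ($X = -3 - 5 = -8$)
$\left(2 W{\left(X \right)} + h{\left(A{\left(6,-5 \right)},0 \right)}\right) R{\left(51 \right)} = \left(2 \left(- \frac{3}{-8}\right) - \frac{2}{5}\right) \left(- \frac{1}{17}\right) = \left(2 \left(\left(-3\right) \left(- \frac{1}{8}\right)\right) - \frac{2}{5}\right) \left(- \frac{1}{17}\right) = \left(2 \cdot \frac{3}{8} - \frac{2}{5}\right) \left(- \frac{1}{17}\right) = \left(\frac{3}{4} - \frac{2}{5}\right) \left(- \frac{1}{17}\right) = \frac{7}{20} \left(- \frac{1}{17}\right) = - \frac{7}{340}$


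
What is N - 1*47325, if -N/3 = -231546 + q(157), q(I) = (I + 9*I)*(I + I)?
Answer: -831627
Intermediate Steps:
q(I) = 20*I² (q(I) = (10*I)*(2*I) = 20*I²)
N = -784302 (N = -3*(-231546 + 20*157²) = -3*(-231546 + 20*24649) = -3*(-231546 + 492980) = -3*261434 = -784302)
N - 1*47325 = -784302 - 1*47325 = -784302 - 47325 = -831627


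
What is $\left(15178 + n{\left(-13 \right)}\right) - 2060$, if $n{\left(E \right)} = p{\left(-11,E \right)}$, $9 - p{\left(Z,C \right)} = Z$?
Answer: $13138$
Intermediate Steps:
$p{\left(Z,C \right)} = 9 - Z$
$n{\left(E \right)} = 20$ ($n{\left(E \right)} = 9 - -11 = 9 + 11 = 20$)
$\left(15178 + n{\left(-13 \right)}\right) - 2060 = \left(15178 + 20\right) - 2060 = 15198 - 2060 = 13138$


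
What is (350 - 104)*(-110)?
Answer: -27060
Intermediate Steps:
(350 - 104)*(-110) = 246*(-110) = -27060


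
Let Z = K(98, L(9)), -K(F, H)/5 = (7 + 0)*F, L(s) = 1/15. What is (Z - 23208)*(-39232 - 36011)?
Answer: 2004323034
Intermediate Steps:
L(s) = 1/15
K(F, H) = -35*F (K(F, H) = -5*(7 + 0)*F = -35*F)
Z = -3430 (Z = -35*98 = -3430)
(Z - 23208)*(-39232 - 36011) = (-3430 - 23208)*(-39232 - 36011) = -26638*(-75243) = 2004323034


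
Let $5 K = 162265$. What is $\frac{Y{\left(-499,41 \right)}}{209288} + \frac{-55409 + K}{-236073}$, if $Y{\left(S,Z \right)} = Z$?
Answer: $\frac{1604698107}{16469082008} \approx 0.097437$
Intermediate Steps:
$K = 32453$ ($K = \frac{1}{5} \cdot 162265 = 32453$)
$\frac{Y{\left(-499,41 \right)}}{209288} + \frac{-55409 + K}{-236073} = \frac{41}{209288} + \frac{-55409 + 32453}{-236073} = 41 \cdot \frac{1}{209288} - - \frac{7652}{78691} = \frac{41}{209288} + \frac{7652}{78691} = \frac{1604698107}{16469082008}$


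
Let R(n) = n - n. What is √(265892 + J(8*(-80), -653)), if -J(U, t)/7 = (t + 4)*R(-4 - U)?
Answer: 2*√66473 ≈ 515.65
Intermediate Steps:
R(n) = 0
J(U, t) = 0 (J(U, t) = -7*(t + 4)*0 = -7*(4 + t)*0 = -7*0 = 0)
√(265892 + J(8*(-80), -653)) = √(265892 + 0) = √265892 = 2*√66473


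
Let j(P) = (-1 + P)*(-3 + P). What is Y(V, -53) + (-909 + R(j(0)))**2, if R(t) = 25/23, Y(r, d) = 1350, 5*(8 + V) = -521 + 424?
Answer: 436772074/529 ≈ 8.2566e+5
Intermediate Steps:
V = -137/5 (V = -8 + (-521 + 424)/5 = -8 + (1/5)*(-97) = -8 - 97/5 = -137/5 ≈ -27.400)
R(t) = 25/23 (R(t) = 25*(1/23) = 25/23)
Y(V, -53) + (-909 + R(j(0)))**2 = 1350 + (-909 + 25/23)**2 = 1350 + (-20882/23)**2 = 1350 + 436057924/529 = 436772074/529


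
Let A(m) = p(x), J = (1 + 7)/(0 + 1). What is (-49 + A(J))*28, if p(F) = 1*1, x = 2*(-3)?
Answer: -1344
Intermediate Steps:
x = -6
p(F) = 1
J = 8 (J = 8/1 = 8*1 = 8)
A(m) = 1
(-49 + A(J))*28 = (-49 + 1)*28 = -48*28 = -1344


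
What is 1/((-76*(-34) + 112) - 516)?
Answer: 1/2180 ≈ 0.00045872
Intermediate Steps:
1/((-76*(-34) + 112) - 516) = 1/((2584 + 112) - 516) = 1/(2696 - 516) = 1/2180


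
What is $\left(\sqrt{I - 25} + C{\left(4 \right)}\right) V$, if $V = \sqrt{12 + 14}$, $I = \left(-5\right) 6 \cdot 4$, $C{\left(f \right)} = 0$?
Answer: $i \sqrt{3770} \approx 61.4 i$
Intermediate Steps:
$I = -120$ ($I = \left(-30\right) 4 = -120$)
$V = \sqrt{26} \approx 5.099$
$\left(\sqrt{I - 25} + C{\left(4 \right)}\right) V = \left(\sqrt{-120 - 25} + 0\right) \sqrt{26} = \left(\sqrt{-145} + 0\right) \sqrt{26} = \left(i \sqrt{145} + 0\right) \sqrt{26} = i \sqrt{145} \sqrt{26} = i \sqrt{3770}$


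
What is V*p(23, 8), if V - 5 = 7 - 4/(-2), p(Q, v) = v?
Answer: 112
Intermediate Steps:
V = 14 (V = 5 + (7 - 4/(-2)) = 5 + (7 - 4*(-1)/2) = 5 + (7 - 1*(-2)) = 5 + (7 + 2) = 5 + 9 = 14)
V*p(23, 8) = 14*8 = 112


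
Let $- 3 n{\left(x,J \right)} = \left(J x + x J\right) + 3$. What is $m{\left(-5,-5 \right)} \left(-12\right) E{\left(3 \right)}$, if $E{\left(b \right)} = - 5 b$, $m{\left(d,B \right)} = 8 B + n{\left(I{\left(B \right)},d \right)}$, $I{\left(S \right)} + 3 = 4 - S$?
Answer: $-3780$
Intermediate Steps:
$I{\left(S \right)} = 1 - S$ ($I{\left(S \right)} = -3 - \left(-4 + S\right) = 1 - S$)
$n{\left(x,J \right)} = -1 - \frac{2 J x}{3}$ ($n{\left(x,J \right)} = - \frac{\left(J x + x J\right) + 3}{3} = - \frac{\left(J x + J x\right) + 3}{3} = - \frac{2 J x + 3}{3} = - \frac{3 + 2 J x}{3} = -1 - \frac{2 J x}{3}$)
$m{\left(d,B \right)} = -1 + 8 B - \frac{2 d \left(1 - B\right)}{3}$ ($m{\left(d,B \right)} = 8 B - \left(1 + \frac{2 d \left(1 - B\right)}{3}\right) = -1 + 8 B - \frac{2 d \left(1 - B\right)}{3}$)
$m{\left(-5,-5 \right)} \left(-12\right) E{\left(3 \right)} = \left(-1 + 8 \left(-5\right) + \frac{2}{3} \left(-5\right) \left(-1 - 5\right)\right) \left(-12\right) \left(\left(-5\right) 3\right) = \left(-1 - 40 + \frac{2}{3} \left(-5\right) \left(-6\right)\right) \left(-12\right) \left(-15\right) = \left(-1 - 40 + 20\right) \left(-12\right) \left(-15\right) = \left(-21\right) \left(-12\right) \left(-15\right) = 252 \left(-15\right) = -3780$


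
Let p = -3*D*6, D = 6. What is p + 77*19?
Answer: 1355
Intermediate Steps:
p = -108 (p = -3*6*6 = -18*6 = -108)
p + 77*19 = -108 + 77*19 = -108 + 1463 = 1355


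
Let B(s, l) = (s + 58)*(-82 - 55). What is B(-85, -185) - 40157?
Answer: -36458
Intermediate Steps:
B(s, l) = -7946 - 137*s (B(s, l) = (58 + s)*(-137) = -7946 - 137*s)
B(-85, -185) - 40157 = (-7946 - 137*(-85)) - 40157 = (-7946 + 11645) - 40157 = 3699 - 40157 = -36458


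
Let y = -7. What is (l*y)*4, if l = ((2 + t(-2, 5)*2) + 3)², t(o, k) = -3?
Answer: -28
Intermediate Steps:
l = 1 (l = ((2 - 3*2) + 3)² = ((2 - 6) + 3)² = (-4 + 3)² = (-1)² = 1)
(l*y)*4 = (1*(-7))*4 = -7*4 = -28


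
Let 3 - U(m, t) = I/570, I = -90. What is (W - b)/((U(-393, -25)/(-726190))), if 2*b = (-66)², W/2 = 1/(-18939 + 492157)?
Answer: 711038308458161/1419654 ≈ 5.0085e+8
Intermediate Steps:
U(m, t) = 60/19 (U(m, t) = 3 - (-90)/570 = 3 - 1*(-3/19) = 3 + 3/19 = 60/19)
W = 1/236609 (W = 2/(-18939 + 492157) = 2/473218 = 2*(1/473218) = 1/236609 ≈ 4.2264e-6)
b = 2178 (b = (½)*(-66)² = (½)*4356 = 2178)
(W - b)/((U(-393, -25)/(-726190))) = (1/236609 - 1*2178)/(((60/19)/(-726190))) = (1/236609 - 2178)/(((60/19)*(-1/726190))) = -515334401/(236609*(-6/1379761)) = -515334401/236609*(-1379761/6) = 711038308458161/1419654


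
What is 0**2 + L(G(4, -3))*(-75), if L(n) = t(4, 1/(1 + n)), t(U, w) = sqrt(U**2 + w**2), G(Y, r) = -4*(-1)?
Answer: -15*sqrt(401) ≈ -300.38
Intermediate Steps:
G(Y, r) = 4
L(n) = sqrt(16 + (1 + n)**(-2)) (L(n) = sqrt(4**2 + (1/(1 + n))**2) = sqrt(16 + (1 + n)**(-2)))
0**2 + L(G(4, -3))*(-75) = 0**2 + sqrt(16 + (1 + 4)**(-2))*(-75) = 0 + sqrt(16 + 5**(-2))*(-75) = 0 + sqrt(16 + 1/25)*(-75) = 0 + sqrt(401/25)*(-75) = 0 + (sqrt(401)/5)*(-75) = 0 - 15*sqrt(401) = -15*sqrt(401)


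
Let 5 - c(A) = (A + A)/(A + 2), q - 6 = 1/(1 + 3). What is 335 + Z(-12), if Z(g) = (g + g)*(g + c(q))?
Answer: 5933/11 ≈ 539.36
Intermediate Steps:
q = 25/4 (q = 6 + 1/(1 + 3) = 6 + 1/4 = 6 + ¼ = 25/4 ≈ 6.2500)
c(A) = 5 - 2*A/(2 + A) (c(A) = 5 - (A + A)/(A + 2) = 5 - 2*A/(2 + A))
Z(g) = 2*g*(115/33 + g) (Z(g) = (g + g)*(g + (10 + 3*(25/4))/(2 + 25/4)) = (2*g)*(g + (10 + 75/4)/(33/4)) = (2*g)*(g + (4/33)*(115/4)) = (2*g)*(g + 115/33) = (2*g)*(115/33 + g) = 2*g*(115/33 + g))
335 + Z(-12) = 335 + (2/33)*(-12)*(115 + 33*(-12)) = 335 + (2/33)*(-12)*(115 - 396) = 335 + (2/33)*(-12)*(-281) = 335 + 2248/11 = 5933/11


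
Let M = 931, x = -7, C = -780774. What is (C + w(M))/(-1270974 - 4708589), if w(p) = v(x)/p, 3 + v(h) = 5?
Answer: 726900592/5566973153 ≈ 0.13057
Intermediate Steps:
v(h) = 2 (v(h) = -3 + 5 = 2)
w(p) = 2/p
(C + w(M))/(-1270974 - 4708589) = (-780774 + 2/931)/(-1270974 - 4708589) = (-780774 + 2*(1/931))/(-5979563) = (-780774 + 2/931)*(-1/5979563) = -726900592/931*(-1/5979563) = 726900592/5566973153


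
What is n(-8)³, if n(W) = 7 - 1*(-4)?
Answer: 1331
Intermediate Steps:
n(W) = 11 (n(W) = 7 + 4 = 11)
n(-8)³ = 11³ = 1331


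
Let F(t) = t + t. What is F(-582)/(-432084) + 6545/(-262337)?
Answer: -210219126/9445968359 ≈ -0.022255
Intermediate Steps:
F(t) = 2*t
F(-582)/(-432084) + 6545/(-262337) = (2*(-582))/(-432084) + 6545/(-262337) = -1164*(-1/432084) + 6545*(-1/262337) = 97/36007 - 6545/262337 = -210219126/9445968359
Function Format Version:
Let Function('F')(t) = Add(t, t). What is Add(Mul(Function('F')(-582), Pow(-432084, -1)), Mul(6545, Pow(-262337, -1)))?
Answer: Rational(-210219126, 9445968359) ≈ -0.022255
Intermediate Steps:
Function('F')(t) = Mul(2, t)
Add(Mul(Function('F')(-582), Pow(-432084, -1)), Mul(6545, Pow(-262337, -1))) = Add(Mul(Mul(2, -582), Pow(-432084, -1)), Mul(6545, Pow(-262337, -1))) = Add(Mul(-1164, Rational(-1, 432084)), Mul(6545, Rational(-1, 262337))) = Add(Rational(97, 36007), Rational(-6545, 262337)) = Rational(-210219126, 9445968359)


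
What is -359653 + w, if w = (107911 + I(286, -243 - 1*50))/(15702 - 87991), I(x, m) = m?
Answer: -3714151905/10327 ≈ -3.5965e+5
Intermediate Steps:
w = -15374/10327 (w = (107911 + (-243 - 1*50))/(15702 - 87991) = (107911 + (-243 - 50))/(-72289) = (107911 - 293)*(-1/72289) = 107618*(-1/72289) = -15374/10327 ≈ -1.4887)
-359653 + w = -359653 - 15374/10327 = -3714151905/10327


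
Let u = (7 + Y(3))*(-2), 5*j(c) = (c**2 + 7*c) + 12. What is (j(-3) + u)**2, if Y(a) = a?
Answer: 400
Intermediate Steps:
j(c) = 12/5 + c**2/5 + 7*c/5 (j(c) = ((c**2 + 7*c) + 12)/5 = (12 + c**2 + 7*c)/5 = 12/5 + c**2/5 + 7*c/5)
u = -20 (u = (7 + 3)*(-2) = 10*(-2) = -20)
(j(-3) + u)**2 = ((12/5 + (1/5)*(-3)**2 + (7/5)*(-3)) - 20)**2 = ((12/5 + (1/5)*9 - 21/5) - 20)**2 = ((12/5 + 9/5 - 21/5) - 20)**2 = (0 - 20)**2 = (-20)**2 = 400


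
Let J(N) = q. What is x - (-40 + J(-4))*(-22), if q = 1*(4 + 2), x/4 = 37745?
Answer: 150232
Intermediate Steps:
x = 150980 (x = 4*37745 = 150980)
q = 6 (q = 1*6 = 6)
J(N) = 6
x - (-40 + J(-4))*(-22) = 150980 - (-40 + 6)*(-22) = 150980 - (-34)*(-22) = 150980 - 1*748 = 150980 - 748 = 150232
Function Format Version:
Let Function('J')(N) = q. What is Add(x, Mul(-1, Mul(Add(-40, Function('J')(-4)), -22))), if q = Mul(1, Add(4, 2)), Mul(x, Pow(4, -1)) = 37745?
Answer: 150232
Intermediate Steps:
x = 150980 (x = Mul(4, 37745) = 150980)
q = 6 (q = Mul(1, 6) = 6)
Function('J')(N) = 6
Add(x, Mul(-1, Mul(Add(-40, Function('J')(-4)), -22))) = Add(150980, Mul(-1, Mul(Add(-40, 6), -22))) = Add(150980, Mul(-1, Mul(-34, -22))) = Add(150980, Mul(-1, 748)) = Add(150980, -748) = 150232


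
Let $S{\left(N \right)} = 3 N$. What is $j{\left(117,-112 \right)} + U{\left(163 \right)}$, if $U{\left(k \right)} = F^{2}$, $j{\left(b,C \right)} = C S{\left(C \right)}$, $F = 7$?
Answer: $37681$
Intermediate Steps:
$j{\left(b,C \right)} = 3 C^{2}$ ($j{\left(b,C \right)} = C 3 C = 3 C^{2}$)
$U{\left(k \right)} = 49$ ($U{\left(k \right)} = 7^{2} = 49$)
$j{\left(117,-112 \right)} + U{\left(163 \right)} = 3 \left(-112\right)^{2} + 49 = 3 \cdot 12544 + 49 = 37632 + 49 = 37681$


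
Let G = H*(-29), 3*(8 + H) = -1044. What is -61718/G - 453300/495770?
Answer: -1763890103/255916474 ≈ -6.8924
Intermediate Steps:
H = -356 (H = -8 + (⅓)*(-1044) = -8 - 348 = -356)
G = 10324 (G = -356*(-29) = 10324)
-61718/G - 453300/495770 = -61718/10324 - 453300/495770 = -61718*1/10324 - 453300*1/495770 = -30859/5162 - 45330/49577 = -1763890103/255916474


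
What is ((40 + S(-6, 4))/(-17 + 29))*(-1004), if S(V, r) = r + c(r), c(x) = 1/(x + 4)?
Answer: -88603/24 ≈ -3691.8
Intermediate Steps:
c(x) = 1/(4 + x)
S(V, r) = r + 1/(4 + r)
((40 + S(-6, 4))/(-17 + 29))*(-1004) = ((40 + (1 + 4*(4 + 4))/(4 + 4))/(-17 + 29))*(-1004) = ((40 + (1 + 4*8)/8)/12)*(-1004) = ((40 + (1 + 32)/8)*(1/12))*(-1004) = ((40 + (⅛)*33)*(1/12))*(-1004) = ((40 + 33/8)*(1/12))*(-1004) = ((353/8)*(1/12))*(-1004) = (353/96)*(-1004) = -88603/24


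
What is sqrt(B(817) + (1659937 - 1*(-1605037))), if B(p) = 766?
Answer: 6*sqrt(90715) ≈ 1807.1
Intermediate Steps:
sqrt(B(817) + (1659937 - 1*(-1605037))) = sqrt(766 + (1659937 - 1*(-1605037))) = sqrt(766 + (1659937 + 1605037)) = sqrt(766 + 3264974) = sqrt(3265740) = 6*sqrt(90715)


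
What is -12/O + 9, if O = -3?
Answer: 13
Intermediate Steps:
-12/O + 9 = -12/(-3) + 9 = -1/3*(-12) + 9 = 4 + 9 = 13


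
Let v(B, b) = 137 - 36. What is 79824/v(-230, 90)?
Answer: 79824/101 ≈ 790.34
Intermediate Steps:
v(B, b) = 101
79824/v(-230, 90) = 79824/101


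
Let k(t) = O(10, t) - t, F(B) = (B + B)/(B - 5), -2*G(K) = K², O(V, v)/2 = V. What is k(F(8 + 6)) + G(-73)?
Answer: -47657/18 ≈ -2647.6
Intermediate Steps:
O(V, v) = 2*V
G(K) = -K²/2
F(B) = 2*B/(-5 + B) (F(B) = (2*B)/(-5 + B) = 2*B/(-5 + B))
k(t) = 20 - t (k(t) = 2*10 - t = 20 - t)
k(F(8 + 6)) + G(-73) = (20 - 2*(8 + 6)/(-5 + (8 + 6))) - ½*(-73)² = (20 - 2*14/(-5 + 14)) - ½*5329 = (20 - 2*14/9) - 5329/2 = (20 - 1*28/9) - 5329/2 = (20 - 28/9) - 5329/2 = 152/9 - 5329/2 = -47657/18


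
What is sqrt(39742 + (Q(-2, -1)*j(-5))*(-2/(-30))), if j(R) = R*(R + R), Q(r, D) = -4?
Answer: sqrt(357558)/3 ≈ 199.32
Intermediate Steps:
j(R) = 2*R**2 (j(R) = R*(2*R) = 2*R**2)
sqrt(39742 + (Q(-2, -1)*j(-5))*(-2/(-30))) = sqrt(39742 + (-8*(-5)**2)*(-2/(-30))) = sqrt(39742 + (-8*25)*(-2*(-1/30))) = sqrt(39742 - 4*50*(1/15)) = sqrt(39742 - 200*1/15) = sqrt(39742 - 40/3) = sqrt(119186/3) = sqrt(357558)/3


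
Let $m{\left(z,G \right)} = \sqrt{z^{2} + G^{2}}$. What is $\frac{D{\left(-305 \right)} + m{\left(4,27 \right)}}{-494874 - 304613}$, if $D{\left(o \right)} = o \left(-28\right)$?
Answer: $- \frac{8540}{799487} - \frac{\sqrt{745}}{799487} \approx -0.010716$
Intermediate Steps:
$D{\left(o \right)} = - 28 o$
$m{\left(z,G \right)} = \sqrt{G^{2} + z^{2}}$
$\frac{D{\left(-305 \right)} + m{\left(4,27 \right)}}{-494874 - 304613} = \frac{\left(-28\right) \left(-305\right) + \sqrt{27^{2} + 4^{2}}}{-494874 - 304613} = \frac{8540 + \sqrt{729 + 16}}{-799487} = \left(8540 + \sqrt{745}\right) \left(- \frac{1}{799487}\right) = - \frac{8540}{799487} - \frac{\sqrt{745}}{799487}$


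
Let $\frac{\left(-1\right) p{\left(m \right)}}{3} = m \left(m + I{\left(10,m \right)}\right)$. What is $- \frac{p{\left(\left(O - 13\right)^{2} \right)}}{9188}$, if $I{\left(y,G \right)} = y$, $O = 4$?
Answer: $\frac{22113}{9188} \approx 2.4067$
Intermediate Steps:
$p{\left(m \right)} = - 3 m \left(10 + m\right)$ ($p{\left(m \right)} = - 3 m \left(m + 10\right) = - 3 m \left(10 + m\right)$)
$- \frac{p{\left(\left(O - 13\right)^{2} \right)}}{9188} = - \frac{\left(-3\right) \left(4 - 13\right)^{2} \left(10 + \left(4 - 13\right)^{2}\right)}{9188} = - \frac{\left(-3\right) \left(-9\right)^{2} \left(10 + \left(-9\right)^{2}\right)}{9188} = - \frac{\left(-3\right) 81 \left(10 + 81\right)}{9188} = - \frac{\left(-3\right) 81 \cdot 91}{9188} = - \frac{-22113}{9188} = \left(-1\right) \left(- \frac{22113}{9188}\right) = \frac{22113}{9188}$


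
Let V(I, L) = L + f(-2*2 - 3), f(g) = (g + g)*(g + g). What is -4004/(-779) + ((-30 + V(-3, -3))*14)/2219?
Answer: 1523222/246943 ≈ 6.1683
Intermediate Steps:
f(g) = 4*g² (f(g) = (2*g)*(2*g) = 4*g²)
V(I, L) = 196 + L (V(I, L) = L + 4*(-2*2 - 3)² = L + 4*(-4 - 3)² = L + 4*(-7)² = L + 4*49 = L + 196 = 196 + L)
-4004/(-779) + ((-30 + V(-3, -3))*14)/2219 = -4004/(-779) + ((-30 + (196 - 3))*14)/2219 = -4004*(-1/779) + ((-30 + 193)*14)*(1/2219) = 4004/779 + (163*14)*(1/2219) = 4004/779 + 2282*(1/2219) = 4004/779 + 326/317 = 1523222/246943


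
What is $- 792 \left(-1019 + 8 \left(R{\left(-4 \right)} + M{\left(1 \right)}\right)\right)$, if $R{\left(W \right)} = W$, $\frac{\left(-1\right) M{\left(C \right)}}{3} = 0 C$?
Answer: $832392$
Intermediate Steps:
$M{\left(C \right)} = 0$ ($M{\left(C \right)} = - 3 \cdot 0 C = \left(-3\right) 0 = 0$)
$- 792 \left(-1019 + 8 \left(R{\left(-4 \right)} + M{\left(1 \right)}\right)\right) = - 792 \left(-1019 + 8 \left(-4 + 0\right)\right) = - 792 \left(-1019 + 8 \left(-4\right)\right) = - 792 \left(-1019 - 32\right) = \left(-792\right) \left(-1051\right) = 832392$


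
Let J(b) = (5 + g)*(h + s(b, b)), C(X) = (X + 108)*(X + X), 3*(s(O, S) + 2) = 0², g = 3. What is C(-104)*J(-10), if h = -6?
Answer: 53248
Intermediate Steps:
s(O, S) = -2 (s(O, S) = -2 + (⅓)*0² = -2 + (⅓)*0 = -2 + 0 = -2)
C(X) = 2*X*(108 + X) (C(X) = (108 + X)*(2*X) = 2*X*(108 + X))
J(b) = -64 (J(b) = (5 + 3)*(-6 - 2) = 8*(-8) = -64)
C(-104)*J(-10) = (2*(-104)*(108 - 104))*(-64) = (2*(-104)*4)*(-64) = -832*(-64) = 53248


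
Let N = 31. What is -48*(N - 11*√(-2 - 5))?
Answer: -1488 + 528*I*√7 ≈ -1488.0 + 1397.0*I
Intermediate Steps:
-48*(N - 11*√(-2 - 5)) = -48*(31 - 11*√(-2 - 5)) = -48*(31 - 11*I*√7) = -1488 + 528*I*√7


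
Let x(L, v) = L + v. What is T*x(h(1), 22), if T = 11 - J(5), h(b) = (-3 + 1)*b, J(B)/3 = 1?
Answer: 160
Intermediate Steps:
J(B) = 3 (J(B) = 3*1 = 3)
h(b) = -2*b
T = 8 (T = 11 - 1*3 = 11 - 3 = 8)
T*x(h(1), 22) = 8*(-2*1 + 22) = 8*(-2 + 22) = 8*20 = 160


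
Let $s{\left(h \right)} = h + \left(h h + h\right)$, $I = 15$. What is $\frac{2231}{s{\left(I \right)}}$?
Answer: $\frac{2231}{255} \approx 8.749$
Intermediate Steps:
$s{\left(h \right)} = h^{2} + 2 h$ ($s{\left(h \right)} = h + \left(h^{2} + h\right) = h + \left(h + h^{2}\right) = h^{2} + 2 h$)
$\frac{2231}{s{\left(I \right)}} = \frac{2231}{15 \left(2 + 15\right)} = \frac{2231}{15 \cdot 17} = \frac{2231}{255}$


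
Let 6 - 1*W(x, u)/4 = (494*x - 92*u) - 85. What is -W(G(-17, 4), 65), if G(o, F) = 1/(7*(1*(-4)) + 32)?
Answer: -23790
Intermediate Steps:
G(o, F) = ¼ (G(o, F) = 1/(7*(-4) + 32) = 1/(-28 + 32) = 1/4 = ¼)
W(x, u) = 364 - 1976*x + 368*u (W(x, u) = 24 - 4*((494*x - 92*u) - 85) = 24 - 4*((-92*u + 494*x) - 85) = 24 - 4*(-85 - 92*u + 494*x) = 24 + (340 - 1976*x + 368*u) = 364 - 1976*x + 368*u)
-W(G(-17, 4), 65) = -(364 - 1976*¼ + 368*65) = -(364 - 494 + 23920) = -1*23790 = -23790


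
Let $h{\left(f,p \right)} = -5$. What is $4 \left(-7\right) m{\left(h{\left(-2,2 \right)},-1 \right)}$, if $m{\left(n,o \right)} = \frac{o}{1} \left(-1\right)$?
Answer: $-28$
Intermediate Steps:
$m{\left(n,o \right)} = - o$ ($m{\left(n,o \right)} = o 1 \left(-1\right) = o \left(-1\right) = - o$)
$4 \left(-7\right) m{\left(h{\left(-2,2 \right)},-1 \right)} = 4 \left(-7\right) \left(\left(-1\right) \left(-1\right)\right) = \left(-28\right) 1 = -28$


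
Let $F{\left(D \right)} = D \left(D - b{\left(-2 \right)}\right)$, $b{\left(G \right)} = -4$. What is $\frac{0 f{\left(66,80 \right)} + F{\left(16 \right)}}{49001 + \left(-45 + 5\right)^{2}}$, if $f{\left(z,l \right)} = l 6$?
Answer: $\frac{320}{50601} \approx 0.006324$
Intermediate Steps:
$f{\left(z,l \right)} = 6 l$
$F{\left(D \right)} = D \left(4 + D\right)$ ($F{\left(D \right)} = D \left(D - -4\right) = D \left(D + 4\right) = D \left(4 + D\right)$)
$\frac{0 f{\left(66,80 \right)} + F{\left(16 \right)}}{49001 + \left(-45 + 5\right)^{2}} = \frac{0 \cdot 6 \cdot 80 + 16 \left(4 + 16\right)}{49001 + \left(-45 + 5\right)^{2}} = \frac{0 \cdot 480 + 16 \cdot 20}{49001 + \left(-40\right)^{2}} = \frac{0 + 320}{49001 + 1600} = \frac{320}{50601}$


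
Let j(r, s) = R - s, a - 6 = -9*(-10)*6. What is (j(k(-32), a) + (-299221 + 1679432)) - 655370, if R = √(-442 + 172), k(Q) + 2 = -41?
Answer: 724295 + 3*I*√30 ≈ 7.243e+5 + 16.432*I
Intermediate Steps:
k(Q) = -43 (k(Q) = -2 - 41 = -43)
R = 3*I*√30 (R = √(-270) = 3*I*√30 ≈ 16.432*I)
a = 546 (a = 6 - 9*(-10)*6 = 6 + 90*6 = 6 + 540 = 546)
j(r, s) = -s + 3*I*√30 (j(r, s) = 3*I*√30 - s = -s + 3*I*√30)
(j(k(-32), a) + (-299221 + 1679432)) - 655370 = ((-1*546 + 3*I*√30) + (-299221 + 1679432)) - 655370 = ((-546 + 3*I*√30) + 1380211) - 655370 = (1379665 + 3*I*√30) - 655370 = 724295 + 3*I*√30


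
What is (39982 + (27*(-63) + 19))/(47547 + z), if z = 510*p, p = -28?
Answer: 38300/33267 ≈ 1.1513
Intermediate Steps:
z = -14280 (z = 510*(-28) = -14280)
(39982 + (27*(-63) + 19))/(47547 + z) = (39982 + (27*(-63) + 19))/(47547 - 14280) = (39982 + (-1701 + 19))/33267 = (39982 - 1682)*(1/33267) = 38300*(1/33267) = 38300/33267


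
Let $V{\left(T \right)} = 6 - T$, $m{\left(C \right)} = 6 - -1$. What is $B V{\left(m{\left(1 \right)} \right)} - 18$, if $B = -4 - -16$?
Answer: $-30$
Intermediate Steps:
$m{\left(C \right)} = 7$ ($m{\left(C \right)} = 6 + 1 = 7$)
$B = 12$ ($B = -4 + 16 = 12$)
$B V{\left(m{\left(1 \right)} \right)} - 18 = 12 \left(6 - 7\right) - 18 = 12 \left(-1\right) - 18 = -12 - 18 = -30$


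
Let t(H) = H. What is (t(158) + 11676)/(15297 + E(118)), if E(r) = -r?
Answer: 11834/15179 ≈ 0.77963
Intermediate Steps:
(t(158) + 11676)/(15297 + E(118)) = (158 + 11676)/(15297 - 1*118) = 11834/(15297 - 118) = 11834/15179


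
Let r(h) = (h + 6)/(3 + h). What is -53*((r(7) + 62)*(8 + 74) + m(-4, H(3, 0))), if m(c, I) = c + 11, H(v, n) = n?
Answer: -1377364/5 ≈ -2.7547e+5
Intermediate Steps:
m(c, I) = 11 + c
r(h) = (6 + h)/(3 + h)
-53*((r(7) + 62)*(8 + 74) + m(-4, H(3, 0))) = -53*(((6 + 7)/(3 + 7) + 62)*(8 + 74) + (11 - 4)) = -53*((13/10 + 62)*82 + 7) = -53*((633/10)*82 + 7) = -53*(25953/5 + 7) = -53*25988/5 = -1377364/5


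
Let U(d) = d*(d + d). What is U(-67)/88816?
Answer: 4489/44408 ≈ 0.10109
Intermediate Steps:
U(d) = 2*d² (U(d) = d*(2*d) = 2*d²)
U(-67)/88816 = (2*(-67)²)/88816 = (2*4489)*(1/88816) = 8978*(1/88816) = 4489/44408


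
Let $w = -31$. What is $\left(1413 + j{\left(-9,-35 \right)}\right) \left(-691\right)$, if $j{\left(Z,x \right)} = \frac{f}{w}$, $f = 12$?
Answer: $- \frac{30259581}{31} \approx -9.7612 \cdot 10^{5}$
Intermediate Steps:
$j{\left(Z,x \right)} = - \frac{12}{31}$ ($j{\left(Z,x \right)} = \frac{12}{-31} = 12 \left(- \frac{1}{31}\right) = - \frac{12}{31}$)
$\left(1413 + j{\left(-9,-35 \right)}\right) \left(-691\right) = \left(1413 - \frac{12}{31}\right) \left(-691\right) = \frac{43791}{31} \left(-691\right) = - \frac{30259581}{31}$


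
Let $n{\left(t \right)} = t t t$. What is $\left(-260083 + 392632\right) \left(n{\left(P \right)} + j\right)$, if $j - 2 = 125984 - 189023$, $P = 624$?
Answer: $32197157749263$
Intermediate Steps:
$j = -63037$ ($j = 2 + \left(125984 - 189023\right) = 2 - 63039 = -63037$)
$n{\left(t \right)} = t^{3}$ ($n{\left(t \right)} = t^{2} t = t^{3}$)
$\left(-260083 + 392632\right) \left(n{\left(P \right)} + j\right) = \left(-260083 + 392632\right) \left(624^{3} - 63037\right) = 132549 \left(242970624 - 63037\right) = 132549 \cdot 242907587 = 32197157749263$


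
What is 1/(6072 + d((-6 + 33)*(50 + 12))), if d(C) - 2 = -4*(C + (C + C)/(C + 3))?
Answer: -559/352162 ≈ -0.0015873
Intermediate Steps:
d(C) = 2 - 4*C - 8*C/(3 + C) (d(C) = 2 - 4*(C + (C + C)/(C + 3)) = 2 - 4*(C + (2*C)/(3 + C)) = 2 - 4*(C + 2*C/(3 + C)) = 2 + (-4*C - 8*C/(3 + C)) = 2 - 4*C - 8*C/(3 + C))
1/(6072 + d((-6 + 33)*(50 + 12))) = 1/(6072 + 2*(3 - 9*(-6 + 33)*(50 + 12) - 2*(-6 + 33)**2*(50 + 12)**2)/(3 + (-6 + 33)*(50 + 12))) = 1/(6072 + 2*(3 - 243*62 - 2*(27*62)**2)/(3 + 27*62)) = 1/(6072 + 2*(3 - 9*1674 - 2*1674**2)/(3 + 1674)) = 1/(6072 + 2*(3 - 15066 - 2*2802276)/1677) = 1/(6072 + 2*(1/1677)*(3 - 15066 - 5604552)) = 1/(6072 + 2*(1/1677)*(-5619615)) = 1/(6072 - 3746410/559) = 1/(-352162/559) = -559/352162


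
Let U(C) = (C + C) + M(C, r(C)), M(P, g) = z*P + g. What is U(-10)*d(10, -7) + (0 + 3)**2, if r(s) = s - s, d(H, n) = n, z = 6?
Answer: 569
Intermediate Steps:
r(s) = 0
M(P, g) = g + 6*P (M(P, g) = 6*P + g = g + 6*P)
U(C) = 8*C (U(C) = (C + C) + (0 + 6*C) = 2*C + 6*C = 8*C)
U(-10)*d(10, -7) + (0 + 3)**2 = (8*(-10))*(-7) + (0 + 3)**2 = -80*(-7) + 3**2 = 560 + 9 = 569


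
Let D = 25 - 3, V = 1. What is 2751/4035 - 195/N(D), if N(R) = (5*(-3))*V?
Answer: 18402/1345 ≈ 13.682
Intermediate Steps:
D = 22
N(R) = -15 (N(R) = (5*(-3))*1 = -15*1 = -15)
2751/4035 - 195/N(D) = 2751/4035 - 195/(-15) = 2751*(1/4035) - 195*(-1/15) = 917/1345 + 13 = 18402/1345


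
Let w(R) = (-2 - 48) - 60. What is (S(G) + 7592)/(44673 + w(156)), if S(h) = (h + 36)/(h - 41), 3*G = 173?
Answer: 379881/2228150 ≈ 0.17049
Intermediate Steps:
G = 173/3 (G = (⅓)*173 = 173/3 ≈ 57.667)
S(h) = (36 + h)/(-41 + h)
w(R) = -110 (w(R) = -50 - 60 = -110)
(S(G) + 7592)/(44673 + w(156)) = ((36 + 173/3)/(-41 + 173/3) + 7592)/(44673 - 110) = ((281/3)/(50/3) + 7592)/44563 = ((3/50)*(281/3) + 7592)*(1/44563) = (281/50 + 7592)*(1/44563) = (379881/50)*(1/44563) = 379881/2228150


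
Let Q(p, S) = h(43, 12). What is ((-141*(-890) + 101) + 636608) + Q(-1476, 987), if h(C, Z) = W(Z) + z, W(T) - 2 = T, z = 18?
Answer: 762231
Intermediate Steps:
W(T) = 2 + T
h(C, Z) = 20 + Z (h(C, Z) = (2 + Z) + 18 = 20 + Z)
Q(p, S) = 32 (Q(p, S) = 20 + 12 = 32)
((-141*(-890) + 101) + 636608) + Q(-1476, 987) = ((-141*(-890) + 101) + 636608) + 32 = ((125490 + 101) + 636608) + 32 = (125591 + 636608) + 32 = 762199 + 32 = 762231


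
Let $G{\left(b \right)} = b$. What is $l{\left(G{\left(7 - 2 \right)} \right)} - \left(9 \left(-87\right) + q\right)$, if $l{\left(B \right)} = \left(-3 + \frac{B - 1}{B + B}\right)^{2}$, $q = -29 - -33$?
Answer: $\frac{19644}{25} \approx 785.76$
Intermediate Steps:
$q = 4$ ($q = -29 + 33 = 4$)
$l{\left(B \right)} = \left(-3 + \frac{-1 + B}{2 B}\right)^{2}$
$l{\left(G{\left(7 - 2 \right)} \right)} - \left(9 \left(-87\right) + q\right) = \frac{\left(1 + 5 \left(7 - 2\right)\right)^{2}}{4 \left(7 - 2\right)^{2}} - \left(9 \left(-87\right) + 4\right) = \frac{\left(1 + 5 \cdot 5\right)^{2}}{4 \cdot 25} - \left(-783 + 4\right) = \frac{1}{4} \cdot \frac{1}{25} \left(1 + 25\right)^{2} - -779 = \frac{1}{4} \cdot \frac{1}{25} \cdot 26^{2} + 779 = \frac{1}{4} \cdot \frac{1}{25} \cdot 676 + 779 = \frac{169}{25} + 779 = \frac{19644}{25}$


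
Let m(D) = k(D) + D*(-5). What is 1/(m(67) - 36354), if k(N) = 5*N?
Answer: -1/36354 ≈ -2.7507e-5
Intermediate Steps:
m(D) = 0 (m(D) = 5*D + D*(-5) = 5*D - 5*D = 0)
1/(m(67) - 36354) = 1/(0 - 36354) = 1/(-36354) = -1/36354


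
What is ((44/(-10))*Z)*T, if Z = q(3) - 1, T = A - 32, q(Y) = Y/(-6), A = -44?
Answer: -2508/5 ≈ -501.60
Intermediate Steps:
q(Y) = -Y/6 (q(Y) = Y*(-⅙) = -Y/6)
T = -76 (T = -44 - 32 = -76)
Z = -3/2 (Z = -⅙*3 - 1 = -½ - 1 = -3/2 ≈ -1.5000)
((44/(-10))*Z)*T = ((44/(-10))*(-3/2))*(-76) = ((44*(-⅒))*(-3/2))*(-76) = -22/5*(-3/2)*(-76) = (33/5)*(-76) = -2508/5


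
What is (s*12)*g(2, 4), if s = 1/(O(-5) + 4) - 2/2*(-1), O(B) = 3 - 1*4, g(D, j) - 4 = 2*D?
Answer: 128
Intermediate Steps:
g(D, j) = 4 + 2*D
O(B) = -1 (O(B) = 3 - 4 = -1)
s = 4/3 (s = 1/(-1 + 4) - 2/2*(-1) = 1/3 - 2*1/2*(-1) = 1/3 - 1*(-1) = 1/3 + 1 = 4/3 ≈ 1.3333)
(s*12)*g(2, 4) = ((4/3)*12)*(4 + 2*2) = 16*(4 + 4) = 16*8 = 128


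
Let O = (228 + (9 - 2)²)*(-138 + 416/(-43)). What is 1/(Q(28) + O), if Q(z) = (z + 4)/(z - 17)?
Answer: -473/19347074 ≈ -2.4448e-5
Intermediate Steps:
O = -1758950/43 (O = (228 + 7²)*(-138 + 416*(-1/43)) = (228 + 49)*(-138 - 416/43) = 277*(-6350/43) = -1758950/43 ≈ -40906.)
Q(z) = (4 + z)/(-17 + z)
1/(Q(28) + O) = 1/((4 + 28)/(-17 + 28) - 1758950/43) = 1/(32/11 - 1758950/43) = 1/(-19347074/473) = -473/19347074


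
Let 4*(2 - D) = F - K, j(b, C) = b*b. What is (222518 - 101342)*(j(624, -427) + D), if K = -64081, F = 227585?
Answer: 38347538724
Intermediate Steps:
j(b, C) = b²
D = -145829/2 (D = 2 - (227585 - 1*(-64081))/4 = 2 - (227585 + 64081)/4 = 2 - ¼*291666 = 2 - 145833/2 = -145829/2 ≈ -72915.)
(222518 - 101342)*(j(624, -427) + D) = (222518 - 101342)*(624² - 145829/2) = 121176*(389376 - 145829/2) = 121176*(632923/2) = 38347538724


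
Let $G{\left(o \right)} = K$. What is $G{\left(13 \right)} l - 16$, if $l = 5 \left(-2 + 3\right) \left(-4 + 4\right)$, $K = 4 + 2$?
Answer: $-16$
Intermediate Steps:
$K = 6$
$G{\left(o \right)} = 6$
$l = 0$ ($l = 5 \cdot 1 \cdot 0 = 5 \cdot 0 = 0$)
$G{\left(13 \right)} l - 16 = 6 \cdot 0 - 16 = 0 + \left(-69 + 53\right) = 0 - 16 = -16$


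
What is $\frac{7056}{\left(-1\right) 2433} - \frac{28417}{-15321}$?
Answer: $- \frac{12988805}{12425331} \approx -1.0453$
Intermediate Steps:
$\frac{7056}{\left(-1\right) 2433} - \frac{28417}{-15321} = \frac{7056}{-2433} - - \frac{28417}{15321} = 7056 \left(- \frac{1}{2433}\right) + \frac{28417}{15321} = - \frac{2352}{811} + \frac{28417}{15321} = - \frac{12988805}{12425331}$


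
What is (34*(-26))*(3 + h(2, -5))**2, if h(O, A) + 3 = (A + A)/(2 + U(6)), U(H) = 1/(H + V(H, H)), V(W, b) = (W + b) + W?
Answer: -50918400/2401 ≈ -21207.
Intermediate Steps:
V(W, b) = b + 2*W
U(H) = 1/(4*H) (U(H) = 1/(H + (H + 2*H)) = 1/(H + 3*H) = 1/(4*H))
h(O, A) = -3 + 48*A/49 (h(O, A) = -3 + (A + A)/(2 + (1/4)/6) = -3 + (2*A)/(2 + (1/4)*(1/6)) = -3 + (2*A)/(2 + 1/24) = -3 + (2*A)/(49/24) = -3 + (2*A)*(24/49) = -3 + 48*A/49)
(34*(-26))*(3 + h(2, -5))**2 = (34*(-26))*(3 + (-3 + (48/49)*(-5)))**2 = -884*(3 + (-3 - 240/49))**2 = -884*(3 - 387/49)**2 = -884*(-240/49)**2 = -884*57600/2401 = -50918400/2401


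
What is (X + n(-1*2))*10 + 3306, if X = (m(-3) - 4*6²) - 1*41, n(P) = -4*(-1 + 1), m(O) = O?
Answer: 1426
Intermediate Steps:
n(P) = 0 (n(P) = -4*0 = 0)
X = -188 (X = (-3 - 4*6²) - 1*41 = (-3 - 4*36) - 41 = (-3 - 144) - 41 = -147 - 41 = -188)
(X + n(-1*2))*10 + 3306 = (-188 + 0)*10 + 3306 = -188*10 + 3306 = -1880 + 3306 = 1426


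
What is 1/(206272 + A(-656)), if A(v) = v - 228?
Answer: 1/205388 ≈ 4.8688e-6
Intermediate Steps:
A(v) = -228 + v
1/(206272 + A(-656)) = 1/(206272 + (-228 - 656)) = 1/(206272 - 884) = 1/205388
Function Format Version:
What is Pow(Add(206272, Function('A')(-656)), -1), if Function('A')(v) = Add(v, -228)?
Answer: Rational(1, 205388) ≈ 4.8688e-6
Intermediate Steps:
Function('A')(v) = Add(-228, v)
Pow(Add(206272, Function('A')(-656)), -1) = Pow(Add(206272, Add(-228, -656)), -1) = Pow(Add(206272, -884), -1) = Pow(205388, -1) = Rational(1, 205388)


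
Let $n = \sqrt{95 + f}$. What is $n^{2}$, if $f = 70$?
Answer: $165$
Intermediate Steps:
$n = \sqrt{165}$ ($n = \sqrt{95 + 70} = \sqrt{165} \approx 12.845$)
$n^{2} = \left(\sqrt{165}\right)^{2} = 165$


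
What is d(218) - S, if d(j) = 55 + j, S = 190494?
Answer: -190221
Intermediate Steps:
d(218) - S = (55 + 218) - 1*190494 = 273 - 190494 = -190221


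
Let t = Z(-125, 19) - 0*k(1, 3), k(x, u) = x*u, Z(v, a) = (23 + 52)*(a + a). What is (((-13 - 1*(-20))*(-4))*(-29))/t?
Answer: 406/1425 ≈ 0.28491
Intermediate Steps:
Z(v, a) = 150*a (Z(v, a) = 75*(2*a) = 150*a)
k(x, u) = u*x
t = 2850 (t = 150*19 - 0*3*1 = 2850 - 0*3 = 2850 - 1*0 = 2850 + 0 = 2850)
(((-13 - 1*(-20))*(-4))*(-29))/t = (((-13 - 1*(-20))*(-4))*(-29))/2850 = (((-13 + 20)*(-4))*(-29))*(1/2850) = ((7*(-4))*(-29))*(1/2850) = -28*(-29)*(1/2850) = 812*(1/2850) = 406/1425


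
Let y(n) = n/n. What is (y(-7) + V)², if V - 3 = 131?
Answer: 18225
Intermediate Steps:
y(n) = 1
V = 134 (V = 3 + 131 = 134)
(y(-7) + V)² = (1 + 134)² = 135² = 18225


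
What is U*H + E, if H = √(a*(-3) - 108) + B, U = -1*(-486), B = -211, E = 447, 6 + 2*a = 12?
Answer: -102099 + 1458*I*√13 ≈ -1.021e+5 + 5256.9*I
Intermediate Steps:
a = 3 (a = -3 + (½)*12 = -3 + 6 = 3)
U = 486
H = -211 + 3*I*√13 (H = √(3*(-3) - 108) - 211 = √(-9 - 108) - 211 = √(-117) - 211 = 3*I*√13 - 211 = -211 + 3*I*√13 ≈ -211.0 + 10.817*I)
U*H + E = 486*(-211 + 3*I*√13) + 447 = (-102546 + 1458*I*√13) + 447 = -102099 + 1458*I*√13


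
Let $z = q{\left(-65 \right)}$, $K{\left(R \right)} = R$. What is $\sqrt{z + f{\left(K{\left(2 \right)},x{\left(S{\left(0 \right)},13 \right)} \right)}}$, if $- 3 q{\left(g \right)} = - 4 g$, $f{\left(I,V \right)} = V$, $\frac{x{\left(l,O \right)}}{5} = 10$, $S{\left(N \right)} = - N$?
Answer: $\frac{i \sqrt{330}}{3} \approx 6.0553 i$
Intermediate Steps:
$x{\left(l,O \right)} = 50$ ($x{\left(l,O \right)} = 5 \cdot 10 = 50$)
$q{\left(g \right)} = \frac{4 g}{3}$ ($q{\left(g \right)} = - \frac{\left(-4\right) g}{3} = \frac{4 g}{3}$)
$z = - \frac{260}{3}$ ($z = \frac{4}{3} \left(-65\right) = - \frac{260}{3} \approx -86.667$)
$\sqrt{z + f{\left(K{\left(2 \right)},x{\left(S{\left(0 \right)},13 \right)} \right)}} = \sqrt{- \frac{260}{3} + 50} = \sqrt{- \frac{110}{3}} = \frac{i \sqrt{330}}{3}$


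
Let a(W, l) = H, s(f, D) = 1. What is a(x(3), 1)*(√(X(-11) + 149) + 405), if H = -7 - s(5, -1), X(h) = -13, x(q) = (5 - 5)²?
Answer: -3240 - 16*√34 ≈ -3333.3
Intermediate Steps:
x(q) = 0 (x(q) = 0² = 0)
H = -8 (H = -7 - 1*1 = -7 - 1 = -8)
a(W, l) = -8
a(x(3), 1)*(√(X(-11) + 149) + 405) = -8*(√(-13 + 149) + 405) = -8*(√136 + 405) = -8*(2*√34 + 405) = -8*(405 + 2*√34) = -3240 - 16*√34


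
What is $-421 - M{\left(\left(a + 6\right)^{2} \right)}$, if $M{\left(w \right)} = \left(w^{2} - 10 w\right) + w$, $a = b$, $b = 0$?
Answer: $-1393$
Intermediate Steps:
$a = 0$
$M{\left(w \right)} = w^{2} - 9 w$
$-421 - M{\left(\left(a + 6\right)^{2} \right)} = -421 - \left(0 + 6\right)^{2} \left(-9 + \left(0 + 6\right)^{2}\right) = -421 - 6^{2} \left(-9 + 6^{2}\right) = -421 - 36 \left(-9 + 36\right) = -421 - 36 \cdot 27 = -421 - 972 = -1393$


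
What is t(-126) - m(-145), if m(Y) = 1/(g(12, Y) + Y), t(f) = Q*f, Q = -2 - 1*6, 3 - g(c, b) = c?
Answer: 155233/154 ≈ 1008.0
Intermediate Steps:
g(c, b) = 3 - c
Q = -8 (Q = -2 - 6 = -8)
t(f) = -8*f
m(Y) = 1/(-9 + Y) (m(Y) = 1/((3 - 1*12) + Y) = 1/((3 - 12) + Y) = 1/(-9 + Y))
t(-126) - m(-145) = -8*(-126) - 1/(-9 - 145) = 1008 - 1/(-154) = 1008 - 1*(-1/154) = 1008 + 1/154 = 155233/154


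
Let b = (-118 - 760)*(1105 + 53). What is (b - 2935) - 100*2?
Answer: -1019859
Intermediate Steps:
b = -1016724 (b = -878*1158 = -1016724)
(b - 2935) - 100*2 = (-1016724 - 2935) - 100*2 = -1019659 - 200 = -1019859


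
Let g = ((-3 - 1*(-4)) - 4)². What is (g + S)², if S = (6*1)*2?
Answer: 441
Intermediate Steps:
S = 12 (S = 6*2 = 12)
g = 9 (g = ((-3 + 4) - 4)² = (1 - 4)² = (-3)² = 9)
(g + S)² = (9 + 12)² = 21² = 441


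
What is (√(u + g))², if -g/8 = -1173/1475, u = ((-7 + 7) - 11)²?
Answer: 187859/1475 ≈ 127.36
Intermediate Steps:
u = 121 (u = (0 - 11)² = (-11)² = 121)
g = 9384/1475 (g = -(-9384)/1475 = -8*(-1173/1475) = 9384/1475 ≈ 6.3620)
(√(u + g))² = (√(121 + 9384/1475))² = (√(187859/1475))² = (√11083681/295)² = 187859/1475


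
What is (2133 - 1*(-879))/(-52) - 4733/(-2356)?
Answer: -1712539/30628 ≈ -55.914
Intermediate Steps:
(2133 - 1*(-879))/(-52) - 4733/(-2356) = (2133 + 879)*(-1/52) - 4733*(-1/2356) = 3012*(-1/52) + 4733/2356 = -753/13 + 4733/2356 = -1712539/30628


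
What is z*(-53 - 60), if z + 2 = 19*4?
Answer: -8362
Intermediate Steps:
z = 74 (z = -2 + 19*4 = -2 + 76 = 74)
z*(-53 - 60) = 74*(-53 - 60) = 74*(-113) = -8362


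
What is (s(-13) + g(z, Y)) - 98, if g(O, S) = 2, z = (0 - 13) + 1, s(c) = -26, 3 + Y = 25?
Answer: -122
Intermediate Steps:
Y = 22 (Y = -3 + 25 = 22)
z = -12 (z = -13 + 1 = -12)
(s(-13) + g(z, Y)) - 98 = (-26 + 2) - 98 = -24 - 98 = -122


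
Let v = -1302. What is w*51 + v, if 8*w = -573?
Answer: -39639/8 ≈ -4954.9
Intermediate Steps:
w = -573/8 (w = (1/8)*(-573) = -573/8 ≈ -71.625)
w*51 + v = -573/8*51 - 1302 = -29223/8 - 1302 = -39639/8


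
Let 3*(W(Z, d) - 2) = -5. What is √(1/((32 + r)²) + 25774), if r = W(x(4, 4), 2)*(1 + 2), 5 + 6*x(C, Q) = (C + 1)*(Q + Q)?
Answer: √28067887/33 ≈ 160.54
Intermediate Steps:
x(C, Q) = -⅚ + Q*(1 + C)/3 (x(C, Q) = -⅚ + ((C + 1)*(Q + Q))/6 = -⅚ + ((1 + C)*(2*Q))/6 = -⅚ + (2*Q*(1 + C))/6 = -⅚ + Q*(1 + C)/3)
W(Z, d) = ⅓ (W(Z, d) = 2 + (⅓)*(-5) = 2 - 5/3 = ⅓)
r = 1 (r = (1 + 2)/3 = (⅓)*3 = 1)
√(1/((32 + r)²) + 25774) = √(1/((32 + 1)²) + 25774) = √(1/(33²) + 25774) = √(1/1089 + 25774) = √(28067887/1089) = √28067887/33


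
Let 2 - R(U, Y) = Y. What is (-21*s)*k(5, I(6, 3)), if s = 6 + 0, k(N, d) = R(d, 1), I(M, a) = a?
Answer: -126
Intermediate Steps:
R(U, Y) = 2 - Y
k(N, d) = 1 (k(N, d) = 2 - 1*1 = 2 - 1 = 1)
s = 6
(-21*s)*k(5, I(6, 3)) = -21*6*1 = -126*1 = -126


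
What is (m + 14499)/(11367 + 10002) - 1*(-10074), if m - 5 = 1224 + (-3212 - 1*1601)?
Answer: 215282221/21369 ≈ 10075.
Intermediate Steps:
m = -3584 (m = 5 + (1224 + (-3212 - 1*1601)) = 5 + (1224 + (-3212 - 1601)) = 5 + (1224 - 4813) = 5 - 3589 = -3584)
(m + 14499)/(11367 + 10002) - 1*(-10074) = (-3584 + 14499)/(11367 + 10002) - 1*(-10074) = 10915/21369 + 10074 = 215282221/21369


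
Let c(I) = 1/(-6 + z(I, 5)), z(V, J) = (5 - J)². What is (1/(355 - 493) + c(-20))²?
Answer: 16/529 ≈ 0.030246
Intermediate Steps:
c(I) = -⅙ (c(I) = 1/(-6 + (-5 + 5)²) = 1/(-6 + 0²) = 1/(-6 + 0) = 1/(-6) = -⅙)
(1/(355 - 493) + c(-20))² = (1/(355 - 493) - ⅙)² = (1/(-138) - ⅙)² = (-1/138 - ⅙)² = (-4/23)² = 16/529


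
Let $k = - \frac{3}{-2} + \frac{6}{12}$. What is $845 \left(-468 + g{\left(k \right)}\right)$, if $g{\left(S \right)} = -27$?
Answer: $-418275$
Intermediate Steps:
$k = 2$ ($k = \left(-3\right) \left(- \frac{1}{2}\right) + 6 \cdot \frac{1}{12} = \frac{3}{2} + \frac{1}{2} = 2$)
$845 \left(-468 + g{\left(k \right)}\right) = 845 \left(-468 - 27\right) = 845 \left(-495\right) = -418275$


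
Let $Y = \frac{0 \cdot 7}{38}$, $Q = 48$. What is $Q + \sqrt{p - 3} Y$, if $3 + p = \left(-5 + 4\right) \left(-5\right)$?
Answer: $48$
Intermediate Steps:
$p = 2$ ($p = -3 + \left(-5 + 4\right) \left(-5\right) = -3 - -5 = -3 + 5 = 2$)
$Y = 0$ ($Y = 0 \cdot \frac{1}{38} = 0$)
$Q + \sqrt{p - 3} Y = 48 + \sqrt{2 - 3} \cdot 0 = 48 + \sqrt{-1} \cdot 0 = 48 + i 0 = 48 + 0 = 48$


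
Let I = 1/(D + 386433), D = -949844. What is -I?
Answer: 1/563411 ≈ 1.7749e-6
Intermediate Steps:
I = -1/563411 (I = 1/(-949844 + 386433) = 1/(-563411) = -1/563411 ≈ -1.7749e-6)
-I = -1*(-1/563411) = 1/563411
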